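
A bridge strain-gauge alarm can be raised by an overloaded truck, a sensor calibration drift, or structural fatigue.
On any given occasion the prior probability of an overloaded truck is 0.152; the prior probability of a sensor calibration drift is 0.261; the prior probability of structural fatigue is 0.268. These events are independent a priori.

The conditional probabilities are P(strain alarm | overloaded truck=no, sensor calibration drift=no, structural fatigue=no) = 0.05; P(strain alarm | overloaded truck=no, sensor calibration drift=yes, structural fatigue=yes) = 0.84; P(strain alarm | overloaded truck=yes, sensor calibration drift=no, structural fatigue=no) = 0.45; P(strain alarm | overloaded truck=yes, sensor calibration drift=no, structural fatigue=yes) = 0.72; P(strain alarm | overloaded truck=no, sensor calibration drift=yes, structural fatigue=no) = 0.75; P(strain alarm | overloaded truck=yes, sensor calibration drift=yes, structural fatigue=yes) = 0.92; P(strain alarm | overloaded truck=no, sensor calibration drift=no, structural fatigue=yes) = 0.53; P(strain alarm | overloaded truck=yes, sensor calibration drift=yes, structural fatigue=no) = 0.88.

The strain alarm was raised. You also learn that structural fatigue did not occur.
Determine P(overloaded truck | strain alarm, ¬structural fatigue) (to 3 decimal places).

P(overloaded truck | strain alarm, ¬structural fatigue) ≈ 0.302

P(strain alarm | ¬structural fatigue) = 0.05×0.848×0.739 + 0.75×0.848×0.261 + 0.45×0.152×0.739 + 0.88×0.152×0.261 = 0.031334 + 0.165996 + 0.050548 + 0.034911 = 0.282789
The overloaded truck-present share is 0.050548 + 0.034911 = 0.085459.
So P(overloaded truck | strain alarm, ¬structural fatigue) = 0.085459/0.282789 ≈ 0.302.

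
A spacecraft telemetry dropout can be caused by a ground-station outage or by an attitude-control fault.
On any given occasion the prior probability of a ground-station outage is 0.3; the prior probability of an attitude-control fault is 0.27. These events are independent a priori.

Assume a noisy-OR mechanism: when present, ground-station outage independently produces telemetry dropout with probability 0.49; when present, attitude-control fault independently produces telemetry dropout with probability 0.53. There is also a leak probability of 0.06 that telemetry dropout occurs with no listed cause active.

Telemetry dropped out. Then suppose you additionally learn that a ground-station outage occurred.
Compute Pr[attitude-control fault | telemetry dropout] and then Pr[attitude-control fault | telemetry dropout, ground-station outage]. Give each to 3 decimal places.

Pr[attitude-control fault | telemetry dropout] ≈ 0.538; Pr[attitude-control fault | telemetry dropout, ground-station outage] ≈ 0.355

Under noisy-OR, P(telemetry dropout | causes) = 1 − (1−0.06)·∏(1−qᵢ) over the active causes.
P(telemetry dropout) = 0.06×0.7×0.73 + 0.5582×0.7×0.27 + 0.5206×0.3×0.73 + 0.774682×0.3×0.27 = 0.030660 + 0.105500 + 0.114011 + 0.062749 = 0.312920
Restricting to configurations with attitude-control fault present: 0.105500 + 0.062749 = 0.168249.
P(attitude-control fault | telemetry dropout) = 0.168249 / 0.312920 ≈ 0.538

Now condition on the additional information:
By total probability over both values of attitude-control fault:
  P(telemetry dropout | ground-station outage) = 0.5206·0.73 + 0.774682·0.27
        = 0.380038 + 0.209164 = 0.589202
Configurations with attitude-control fault contribute 0.209164, so
  P(attitude-control fault | telemetry dropout, ground-station outage) = 0.209164 / 0.589202 ≈ 0.355
This is intercausal reasoning (explaining away): once ground-station outage accounts for the telemetry dropout, attitude-control fault becomes less likely.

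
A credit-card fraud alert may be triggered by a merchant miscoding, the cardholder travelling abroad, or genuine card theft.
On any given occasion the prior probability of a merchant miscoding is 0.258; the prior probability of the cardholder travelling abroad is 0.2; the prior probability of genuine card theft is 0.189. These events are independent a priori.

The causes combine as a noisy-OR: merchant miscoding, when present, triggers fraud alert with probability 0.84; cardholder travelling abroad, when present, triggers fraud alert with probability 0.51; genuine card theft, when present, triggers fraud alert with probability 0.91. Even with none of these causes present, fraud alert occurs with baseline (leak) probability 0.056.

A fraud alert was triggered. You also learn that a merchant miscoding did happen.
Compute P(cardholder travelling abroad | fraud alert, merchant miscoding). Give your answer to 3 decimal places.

Under noisy-OR, P(fraud alert | causes) = 1 − (1−0.056)·∏(1−qᵢ) over the active causes.
Weight on cardholder travelling abroad=true, given the evidence: 0.150196 + 0.037548 = 0.187744
Denominator P(fraud alert | merchant miscoding): 0.84896*0.8*0.811 + 0.986406*0.8*0.189 + 0.92599*0.2*0.811 + 0.993339*0.2*0.189 = 0.887694
Posterior = 0.187744 / 0.887694 ≈ 0.211

P(cardholder travelling abroad | fraud alert, merchant miscoding) ≈ 0.211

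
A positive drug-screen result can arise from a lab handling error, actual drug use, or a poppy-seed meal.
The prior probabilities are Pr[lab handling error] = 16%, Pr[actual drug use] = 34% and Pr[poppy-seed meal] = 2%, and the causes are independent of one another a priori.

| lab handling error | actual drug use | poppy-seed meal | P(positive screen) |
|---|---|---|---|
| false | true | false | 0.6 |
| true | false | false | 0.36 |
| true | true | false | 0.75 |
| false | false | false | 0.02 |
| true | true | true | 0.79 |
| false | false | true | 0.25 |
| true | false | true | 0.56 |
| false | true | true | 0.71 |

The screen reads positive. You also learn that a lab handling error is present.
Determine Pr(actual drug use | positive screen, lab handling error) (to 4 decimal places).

Numerator (weight on configurations with actual drug use): 0.249900 + 0.005372 = 0.255272
The normalizing constant is 0.36·0.66·0.98 + 0.56·0.66·0.02 + 0.75·0.34·0.98 + 0.79·0.34·0.02 = 0.495512
Posterior = 0.255272 / 0.495512 ≈ 0.5152

Pr(actual drug use | positive screen, lab handling error) ≈ 0.5152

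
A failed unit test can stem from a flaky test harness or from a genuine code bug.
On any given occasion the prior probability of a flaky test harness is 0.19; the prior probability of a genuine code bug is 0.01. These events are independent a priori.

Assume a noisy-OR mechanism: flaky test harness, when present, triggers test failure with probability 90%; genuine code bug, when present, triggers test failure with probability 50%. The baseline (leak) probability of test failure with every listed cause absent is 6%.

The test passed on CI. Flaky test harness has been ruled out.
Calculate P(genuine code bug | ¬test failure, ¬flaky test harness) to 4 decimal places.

Under noisy-OR, P(test failure | causes) = 1 − (1−0.06)·∏(1−qᵢ) over the active causes.
Numerator (weight on configurations with genuine code bug): 0.47×0.01 = 0.004700
Normalizer over all consistent configurations: 0.94×0.99 + 0.47×0.01 = 0.935300
Posterior = 0.004700 / 0.935300 ≈ 0.0050

P(genuine code bug | ¬test failure, ¬flaky test harness) ≈ 0.0050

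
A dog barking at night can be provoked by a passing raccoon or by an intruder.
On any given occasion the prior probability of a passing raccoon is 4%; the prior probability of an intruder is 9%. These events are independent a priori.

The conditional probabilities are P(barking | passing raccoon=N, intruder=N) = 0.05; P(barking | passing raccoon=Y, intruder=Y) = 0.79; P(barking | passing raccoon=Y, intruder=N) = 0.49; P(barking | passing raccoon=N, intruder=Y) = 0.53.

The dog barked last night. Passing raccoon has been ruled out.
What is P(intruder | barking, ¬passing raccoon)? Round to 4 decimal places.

P(intruder | barking, ¬passing raccoon) ≈ 0.5118

Sum P(barking|·) weighted by the priors over both values of intruder:
  P(barking | ¬passing raccoon) = 0.05·0.91 + 0.53·0.09
        = 0.045500 + 0.047700 = 0.093200
Keeping only the intruder-present terms gives 0.047700, so
  P(intruder | barking, ¬passing raccoon) = 0.047700 / 0.093200 ≈ 0.5118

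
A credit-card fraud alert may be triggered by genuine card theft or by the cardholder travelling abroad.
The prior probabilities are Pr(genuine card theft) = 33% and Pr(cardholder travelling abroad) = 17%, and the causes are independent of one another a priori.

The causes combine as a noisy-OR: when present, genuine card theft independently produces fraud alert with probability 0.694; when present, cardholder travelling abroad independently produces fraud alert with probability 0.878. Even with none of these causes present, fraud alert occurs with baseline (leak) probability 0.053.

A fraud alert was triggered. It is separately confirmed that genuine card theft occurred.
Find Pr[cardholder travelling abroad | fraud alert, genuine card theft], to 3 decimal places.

Pr[cardholder travelling abroad | fraud alert, genuine card theft] ≈ 0.218

Under noisy-OR, P(fraud alert | causes) = 1 − (1−0.053)·∏(1−qᵢ) over the active causes.
P(fraud alert | genuine card theft) = 0.710218*0.83 + 0.964647*0.17 = 0.589481 + 0.163990 = 0.753471
Of this, 0.163990 comes from 0.964647*0.17 (the cardholder travelling abroad=true cases).
Hence the posterior is 0.163990/0.753471 ≈ 0.218.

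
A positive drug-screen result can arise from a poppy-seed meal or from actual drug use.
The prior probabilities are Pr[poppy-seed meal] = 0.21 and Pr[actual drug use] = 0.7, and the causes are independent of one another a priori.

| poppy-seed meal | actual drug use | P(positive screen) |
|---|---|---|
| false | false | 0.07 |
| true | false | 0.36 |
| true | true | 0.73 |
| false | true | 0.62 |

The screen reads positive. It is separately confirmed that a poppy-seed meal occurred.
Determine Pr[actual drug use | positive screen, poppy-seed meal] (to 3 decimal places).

Pr[actual drug use | positive screen, poppy-seed meal] ≈ 0.826

Weight on actual drug use=true, given the evidence: 0.73·0.7 = 0.511000
The normalizing constant is 0.36·0.3 + 0.73·0.7 = 0.619000
Posterior = 0.511000 / 0.619000 ≈ 0.826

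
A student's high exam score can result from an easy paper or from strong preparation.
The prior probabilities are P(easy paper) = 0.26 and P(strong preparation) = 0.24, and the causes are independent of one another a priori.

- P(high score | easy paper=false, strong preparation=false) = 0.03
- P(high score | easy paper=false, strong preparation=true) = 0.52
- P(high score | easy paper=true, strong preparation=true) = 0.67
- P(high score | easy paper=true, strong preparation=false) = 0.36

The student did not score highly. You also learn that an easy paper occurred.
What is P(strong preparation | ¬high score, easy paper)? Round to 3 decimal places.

P(strong preparation | ¬high score, easy paper) ≈ 0.140

Enumerate both values of strong preparation and weight by the priors:
  P(¬high score | easy paper) = 0.64·0.76 + 0.33·0.24
        = 0.486400 + 0.079200 = 0.565600
Keeping only the strong preparation-present terms gives 0.079200, so
  P(strong preparation | ¬high score, easy paper) = 0.079200 / 0.565600 ≈ 0.140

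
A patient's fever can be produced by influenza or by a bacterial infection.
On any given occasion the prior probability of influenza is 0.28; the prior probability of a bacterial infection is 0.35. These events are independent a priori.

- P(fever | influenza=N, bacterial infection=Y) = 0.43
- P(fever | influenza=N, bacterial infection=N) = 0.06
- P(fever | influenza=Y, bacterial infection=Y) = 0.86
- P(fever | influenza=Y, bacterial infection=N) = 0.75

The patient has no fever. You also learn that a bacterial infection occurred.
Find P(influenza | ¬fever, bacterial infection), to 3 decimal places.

P(influenza | ¬fever, bacterial infection) ≈ 0.087

P(¬fever | bacterial infection) = 0.57×0.72 + 0.14×0.28 = 0.410400 + 0.039200 = 0.449600
Restricting to configurations with influenza present: 0.14×0.28 = 0.039200.
So P(influenza | ¬fever, bacterial infection) = 0.039200/0.449600 ≈ 0.087.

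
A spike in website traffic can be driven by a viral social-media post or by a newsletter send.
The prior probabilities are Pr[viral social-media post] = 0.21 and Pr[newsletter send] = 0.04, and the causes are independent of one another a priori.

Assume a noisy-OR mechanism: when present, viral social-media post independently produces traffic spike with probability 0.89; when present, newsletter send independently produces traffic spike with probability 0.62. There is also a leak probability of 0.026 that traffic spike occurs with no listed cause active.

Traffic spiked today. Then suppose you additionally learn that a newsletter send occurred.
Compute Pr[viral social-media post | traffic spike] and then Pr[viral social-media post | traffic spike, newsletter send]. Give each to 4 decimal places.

Pr[viral social-media post | traffic spike] ≈ 0.8260; Pr[viral social-media post | traffic spike, newsletter send] ≈ 0.2882

Under noisy-OR, P(traffic spike | causes) = 1 − (1−0.026)·∏(1−qᵢ) over the active causes.
Enumerate the 4 (viral social-media post, newsletter send) configurations and weight by the priors:
  P(traffic spike) = 0.026·0.79·0.96 + 0.62988·0.79·0.04 + 0.89286·0.21·0.96 + 0.959287·0.21·0.04
        = 0.019718 + 0.019904 + 0.180001 + 0.008058 = 0.227681
The terms with viral social-media post present sum to 0.188059, so
  P(viral social-media post | traffic spike) = 0.188059 / 0.227681 ≈ 0.8260

Now also conditioning on newsletter send=true:
Numerator (weight on configurations with viral social-media post): 0.959287×0.21 = 0.201450
Normalizer over all consistent configurations: 0.62988×0.79 + 0.959287×0.21 = 0.699055
Posterior = 0.201450 / 0.699055 ≈ 0.2882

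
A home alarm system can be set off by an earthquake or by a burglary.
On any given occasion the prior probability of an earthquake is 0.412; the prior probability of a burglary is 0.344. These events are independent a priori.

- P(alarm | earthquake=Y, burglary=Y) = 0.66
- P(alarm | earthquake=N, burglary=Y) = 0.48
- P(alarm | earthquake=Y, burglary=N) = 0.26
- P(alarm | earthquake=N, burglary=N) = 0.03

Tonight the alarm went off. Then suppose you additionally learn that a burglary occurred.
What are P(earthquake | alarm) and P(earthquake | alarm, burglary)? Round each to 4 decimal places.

Numerator (weight on configurations with earthquake): 0.070271 + 0.093540 = 0.163811
The normalizing constant is 0.03*0.588*0.656 + 0.48*0.588*0.344 + 0.26*0.412*0.656 + 0.66*0.412*0.344 = 0.272474
Posterior = 0.163811 / 0.272474 ≈ 0.6012

Now condition on the additional information:
P(alarm | burglary) = 0.48·0.588 + 0.66·0.412 = 0.282240 + 0.271920 = 0.554160
Restricting to configurations with earthquake present: 0.66·0.412 = 0.271920.
Hence the posterior is 0.271920/0.554160 ≈ 0.4907.
Conditioning on burglary lowers the posterior on earthquake: the classic explaining-away effect in a common-effect structure.

P(earthquake | alarm) ≈ 0.6012; P(earthquake | alarm, burglary) ≈ 0.4907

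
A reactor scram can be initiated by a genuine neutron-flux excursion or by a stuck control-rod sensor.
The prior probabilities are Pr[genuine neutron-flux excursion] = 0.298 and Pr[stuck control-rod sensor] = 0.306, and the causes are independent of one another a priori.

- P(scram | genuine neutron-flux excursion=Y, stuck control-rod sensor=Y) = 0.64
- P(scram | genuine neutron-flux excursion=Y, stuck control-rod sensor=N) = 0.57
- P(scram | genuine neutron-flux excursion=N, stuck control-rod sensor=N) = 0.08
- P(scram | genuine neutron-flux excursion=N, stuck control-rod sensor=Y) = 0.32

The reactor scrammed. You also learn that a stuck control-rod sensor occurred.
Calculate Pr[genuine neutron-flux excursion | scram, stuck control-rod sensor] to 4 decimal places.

Weight on genuine neutron-flux excursion=true, given the evidence: 0.64·0.298 = 0.190720
The normalizing constant is 0.32·0.702 + 0.64·0.298 = 0.415360
P(genuine neutron-flux excursion | scram, stuck control-rod sensor) = 0.190720/0.415360 ≈ 0.4592

Pr[genuine neutron-flux excursion | scram, stuck control-rod sensor] ≈ 0.4592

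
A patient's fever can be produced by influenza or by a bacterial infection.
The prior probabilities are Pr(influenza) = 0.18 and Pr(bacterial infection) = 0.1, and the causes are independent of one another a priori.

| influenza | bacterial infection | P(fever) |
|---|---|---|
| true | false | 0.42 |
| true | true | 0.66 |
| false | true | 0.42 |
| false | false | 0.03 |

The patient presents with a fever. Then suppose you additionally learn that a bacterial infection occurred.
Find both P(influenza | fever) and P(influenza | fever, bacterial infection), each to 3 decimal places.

P(influenza | fever) ≈ 0.585; P(influenza | fever, bacterial infection) ≈ 0.256

Weight on influenza=true, given the evidence: 0.068040 + 0.011880 = 0.079920
Denominator P(fever): 0.03*0.82*0.9 + 0.42*0.82*0.1 + 0.42*0.18*0.9 + 0.66*0.18*0.1 = 0.136500
P(influenza | fever) = 0.079920/0.136500 ≈ 0.585

With the extra evidence:
P(fever | bacterial infection) = 0.42×0.82 + 0.66×0.18 = 0.344400 + 0.118800 = 0.463200
The influenza-present share is 0.66×0.18 = 0.118800.
Hence the posterior is 0.118800/0.463200 ≈ 0.256.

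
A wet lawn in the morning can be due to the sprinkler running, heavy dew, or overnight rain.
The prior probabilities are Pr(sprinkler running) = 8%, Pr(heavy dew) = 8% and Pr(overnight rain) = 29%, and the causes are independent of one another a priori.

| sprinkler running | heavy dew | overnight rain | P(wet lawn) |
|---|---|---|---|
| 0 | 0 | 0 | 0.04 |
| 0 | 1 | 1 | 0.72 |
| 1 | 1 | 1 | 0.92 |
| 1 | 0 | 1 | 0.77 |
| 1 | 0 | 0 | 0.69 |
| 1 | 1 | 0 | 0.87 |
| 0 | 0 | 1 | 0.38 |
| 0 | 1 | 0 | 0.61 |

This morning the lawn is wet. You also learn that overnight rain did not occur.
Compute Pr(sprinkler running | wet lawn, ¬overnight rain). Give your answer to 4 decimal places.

P(wet lawn | ¬overnight rain) = 0.04*0.92*0.92 + 0.61*0.92*0.08 + 0.69*0.08*0.92 + 0.87*0.08*0.08 = 0.033856 + 0.044896 + 0.050784 + 0.005568 = 0.135104
The sprinkler running-present share is 0.050784 + 0.005568 = 0.056352.
Hence the posterior is 0.056352/0.135104 ≈ 0.4171.

Pr(sprinkler running | wet lawn, ¬overnight rain) ≈ 0.4171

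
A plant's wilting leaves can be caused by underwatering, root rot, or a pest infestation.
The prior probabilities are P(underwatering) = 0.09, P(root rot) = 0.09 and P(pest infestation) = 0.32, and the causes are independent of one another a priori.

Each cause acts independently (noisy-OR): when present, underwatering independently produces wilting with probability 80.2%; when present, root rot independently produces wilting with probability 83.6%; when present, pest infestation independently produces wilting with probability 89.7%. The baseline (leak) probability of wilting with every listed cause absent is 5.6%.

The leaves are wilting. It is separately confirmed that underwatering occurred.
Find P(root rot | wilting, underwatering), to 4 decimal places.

Under noisy-OR, P(wilting | causes) = 1 − (1−0.056)·∏(1−qᵢ) over the active causes.
For the numerator, keep only root rot=true terms: 0.059324 + 0.028709 = 0.088033
Normalizer over all consistent configurations: 0.813088*0.91*0.68 + 0.980748*0.91*0.32 + 0.969346*0.09*0.68 + 0.996843*0.09*0.32 = 0.876766
Posterior = 0.088033 / 0.876766 ≈ 0.1004

P(root rot | wilting, underwatering) ≈ 0.1004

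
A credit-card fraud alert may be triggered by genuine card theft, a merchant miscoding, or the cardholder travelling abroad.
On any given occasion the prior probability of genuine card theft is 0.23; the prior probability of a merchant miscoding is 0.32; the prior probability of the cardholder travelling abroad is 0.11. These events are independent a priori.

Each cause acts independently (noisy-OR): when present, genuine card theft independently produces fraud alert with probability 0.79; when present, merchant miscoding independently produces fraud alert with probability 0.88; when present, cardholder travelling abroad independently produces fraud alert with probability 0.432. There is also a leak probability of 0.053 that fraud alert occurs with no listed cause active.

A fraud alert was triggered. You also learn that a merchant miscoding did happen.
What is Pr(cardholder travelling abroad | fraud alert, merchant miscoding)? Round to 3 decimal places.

Pr(cardholder travelling abroad | fraud alert, merchant miscoding) ≈ 0.114

Under noisy-OR, P(fraud alert | causes) = 1 − (1−0.053)·∏(1−qᵢ) over the active causes.
Enumerate the 4 (genuine card theft, cardholder travelling abroad) configurations and weight by the priors:
  P(fraud alert | merchant miscoding) = 0.88636*0.77*0.89 + 0.935452*0.77*0.11 + 0.976136*0.23*0.89 + 0.986445*0.23*0.11
        = 0.607423 + 0.079233 + 0.199815 + 0.024957 = 0.911428
Keeping only the cardholder travelling abroad-present terms gives 0.104190, so
  P(cardholder travelling abroad | fraud alert, merchant miscoding) = 0.104190 / 0.911428 ≈ 0.114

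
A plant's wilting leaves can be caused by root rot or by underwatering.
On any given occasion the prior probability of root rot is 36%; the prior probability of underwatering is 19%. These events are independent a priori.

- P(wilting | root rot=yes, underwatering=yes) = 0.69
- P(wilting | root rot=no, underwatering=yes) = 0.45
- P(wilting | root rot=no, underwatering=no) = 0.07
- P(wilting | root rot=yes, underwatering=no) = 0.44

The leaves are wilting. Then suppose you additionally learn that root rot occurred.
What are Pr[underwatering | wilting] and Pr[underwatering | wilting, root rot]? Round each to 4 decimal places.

P(wilting) = 0.07×0.64×0.81 + 0.45×0.64×0.19 + 0.44×0.36×0.81 + 0.69×0.36×0.19 = 0.036288 + 0.054720 + 0.128304 + 0.047196 = 0.266508
Of this, 0.101916 comes from 0.054720 + 0.047196 (the underwatering=true cases).
Hence the posterior is 0.101916/0.266508 ≈ 0.3824.

With the extra evidence:
P(wilting | root rot) = 0.44·0.81 + 0.69·0.19 = 0.356400 + 0.131100 = 0.487500
Restricting to configurations with underwatering present: 0.69·0.19 = 0.131100.
Hence the posterior is 0.131100/0.487500 ≈ 0.2689.

Pr[underwatering | wilting] ≈ 0.3824; Pr[underwatering | wilting, root rot] ≈ 0.2689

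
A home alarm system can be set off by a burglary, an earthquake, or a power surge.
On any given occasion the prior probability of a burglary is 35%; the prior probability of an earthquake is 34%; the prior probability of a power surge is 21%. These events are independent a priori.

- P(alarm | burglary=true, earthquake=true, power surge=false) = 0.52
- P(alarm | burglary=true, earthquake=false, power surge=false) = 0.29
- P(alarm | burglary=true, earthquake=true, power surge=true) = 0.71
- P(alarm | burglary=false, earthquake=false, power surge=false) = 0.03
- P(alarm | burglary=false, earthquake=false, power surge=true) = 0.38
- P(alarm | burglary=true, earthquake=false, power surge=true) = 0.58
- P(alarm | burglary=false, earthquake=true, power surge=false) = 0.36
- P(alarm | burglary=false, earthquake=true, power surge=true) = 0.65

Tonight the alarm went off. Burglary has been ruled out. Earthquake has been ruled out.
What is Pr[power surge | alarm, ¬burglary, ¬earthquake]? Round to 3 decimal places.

Sum P(alarm|·) weighted by the priors over both values of power surge:
  P(alarm | ¬burglary, ¬earthquake) = 0.03×0.79 + 0.38×0.21
        = 0.023700 + 0.079800 = 0.103500
Keeping only the power surge-present terms gives 0.079800, so
  P(power surge | alarm, ¬burglary, ¬earthquake) = 0.079800 / 0.103500 ≈ 0.771

Pr[power surge | alarm, ¬burglary, ¬earthquake] ≈ 0.771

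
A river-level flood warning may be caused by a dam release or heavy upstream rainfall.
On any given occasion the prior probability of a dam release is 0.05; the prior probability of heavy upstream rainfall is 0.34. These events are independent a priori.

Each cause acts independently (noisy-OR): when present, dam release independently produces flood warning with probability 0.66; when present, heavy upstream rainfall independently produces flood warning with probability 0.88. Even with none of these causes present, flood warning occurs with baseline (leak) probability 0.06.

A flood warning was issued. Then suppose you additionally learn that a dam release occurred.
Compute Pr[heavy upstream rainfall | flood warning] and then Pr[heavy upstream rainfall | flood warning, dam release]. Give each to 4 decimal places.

Pr[heavy upstream rainfall | flood warning] ≈ 0.8345; Pr[heavy upstream rainfall | flood warning, dam release] ≈ 0.4213

Under noisy-OR, P(flood warning | causes) = 1 − (1−0.06)·∏(1−qᵢ) over the active causes.
P(flood warning) = 0.06·0.95·0.66 + 0.8872·0.95·0.34 + 0.6804·0.05·0.66 + 0.961648·0.05·0.34 = 0.037620 + 0.286566 + 0.022453 + 0.016348 = 0.362987
Restricting to configurations with heavy upstream rainfall present: 0.286566 + 0.016348 = 0.302914.
Hence the posterior is 0.302914/0.362987 ≈ 0.8345.

With the extra evidence:
P(flood warning | dam release) = 0.6804*0.66 + 0.961648*0.34 = 0.449064 + 0.326960 = 0.776024
Of this, 0.326960 comes from 0.961648*0.34 (the heavy upstream rainfall=true cases).
P(heavy upstream rainfall | flood warning, dam release) = 0.326960 / 0.776024 ≈ 0.4213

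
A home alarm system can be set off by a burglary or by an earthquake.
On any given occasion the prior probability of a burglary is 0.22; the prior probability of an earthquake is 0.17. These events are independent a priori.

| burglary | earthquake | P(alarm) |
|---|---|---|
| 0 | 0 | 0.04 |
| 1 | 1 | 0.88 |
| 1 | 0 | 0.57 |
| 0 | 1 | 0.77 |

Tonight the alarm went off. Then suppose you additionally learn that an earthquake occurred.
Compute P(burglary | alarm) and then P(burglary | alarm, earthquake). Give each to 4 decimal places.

P(burglary | alarm) ≈ 0.5170; P(burglary | alarm, earthquake) ≈ 0.2438

For the numerator, keep only burglary=true terms: 0.104082 + 0.032912 = 0.136994
Normalizer over all consistent configurations: 0.04×0.78×0.83 + 0.77×0.78×0.17 + 0.57×0.22×0.83 + 0.88×0.22×0.17 = 0.264992
P(burglary | alarm) = 0.136994/0.264992 ≈ 0.5170

With the extra evidence:
P(alarm | earthquake) = 0.77*0.78 + 0.88*0.22 = 0.600600 + 0.193600 = 0.794200
Of this, 0.193600 comes from 0.88*0.22 (the burglary=true cases).
Hence the posterior is 0.193600/0.794200 ≈ 0.2438.
The drop from 0.5170 to 0.2438 is the explaining-away (discounting) effect.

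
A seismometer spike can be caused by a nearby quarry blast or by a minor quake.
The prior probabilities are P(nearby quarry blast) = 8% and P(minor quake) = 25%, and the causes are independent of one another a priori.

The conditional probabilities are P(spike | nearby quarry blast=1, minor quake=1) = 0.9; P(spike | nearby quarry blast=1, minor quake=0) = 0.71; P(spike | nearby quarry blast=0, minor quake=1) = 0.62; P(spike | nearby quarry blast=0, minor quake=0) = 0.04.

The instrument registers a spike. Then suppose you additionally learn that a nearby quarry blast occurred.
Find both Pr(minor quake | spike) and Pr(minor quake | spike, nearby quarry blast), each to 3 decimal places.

Weight on minor quake=true, given the evidence: 0.142600 + 0.018000 = 0.160600
The normalizing constant is 0.04*0.92*0.75 + 0.62*0.92*0.25 + 0.71*0.08*0.75 + 0.9*0.08*0.25 = 0.230800
P(minor quake | spike) = 0.160600/0.230800 ≈ 0.696

With the extra evidence:
By total probability over both values of minor quake:
  P(spike | nearby quarry blast) = 0.71·0.75 + 0.9·0.25
        = 0.532500 + 0.225000 = 0.757500
Configurations with minor quake contribute 0.225000, so
  P(minor quake | spike, nearby quarry blast) = 0.225000 / 0.757500 ≈ 0.297
This is intercausal reasoning (explaining away): once nearby quarry blast accounts for the spike, minor quake becomes less likely.

Pr(minor quake | spike) ≈ 0.696; Pr(minor quake | spike, nearby quarry blast) ≈ 0.297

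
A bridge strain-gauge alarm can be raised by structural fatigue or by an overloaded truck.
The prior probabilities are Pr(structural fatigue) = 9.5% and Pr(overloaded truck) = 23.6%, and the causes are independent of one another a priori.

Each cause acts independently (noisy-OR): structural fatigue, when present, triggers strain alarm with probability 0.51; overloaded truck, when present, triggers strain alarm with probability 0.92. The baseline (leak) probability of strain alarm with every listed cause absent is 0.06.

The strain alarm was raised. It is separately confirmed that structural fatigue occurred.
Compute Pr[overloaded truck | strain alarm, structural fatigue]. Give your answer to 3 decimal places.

Pr[overloaded truck | strain alarm, structural fatigue] ≈ 0.355

Under noisy-OR, P(strain alarm | causes) = 1 − (1−0.06)·∏(1−qᵢ) over the active causes.
By total probability over both values of overloaded truck:
  P(strain alarm | structural fatigue) = 0.5394×0.764 + 0.963152×0.236
        = 0.412102 + 0.227304 = 0.639406
Keeping only the overloaded truck-present terms gives 0.227304, so
  P(overloaded truck | strain alarm, structural fatigue) = 0.227304 / 0.639406 ≈ 0.355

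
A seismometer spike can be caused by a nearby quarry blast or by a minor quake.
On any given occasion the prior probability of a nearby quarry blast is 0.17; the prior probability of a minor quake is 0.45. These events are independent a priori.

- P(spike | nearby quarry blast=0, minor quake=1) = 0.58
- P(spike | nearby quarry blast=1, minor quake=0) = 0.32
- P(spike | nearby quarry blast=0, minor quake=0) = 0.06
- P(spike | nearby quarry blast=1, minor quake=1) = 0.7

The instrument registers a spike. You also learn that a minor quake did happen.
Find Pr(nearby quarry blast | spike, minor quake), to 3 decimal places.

Numerator (weight on configurations with nearby quarry blast): 0.7·0.17 = 0.119000
Normalizer over all consistent configurations: 0.58·0.83 + 0.7·0.17 = 0.600400
Posterior = 0.119000 / 0.600400 ≈ 0.198

Pr(nearby quarry blast | spike, minor quake) ≈ 0.198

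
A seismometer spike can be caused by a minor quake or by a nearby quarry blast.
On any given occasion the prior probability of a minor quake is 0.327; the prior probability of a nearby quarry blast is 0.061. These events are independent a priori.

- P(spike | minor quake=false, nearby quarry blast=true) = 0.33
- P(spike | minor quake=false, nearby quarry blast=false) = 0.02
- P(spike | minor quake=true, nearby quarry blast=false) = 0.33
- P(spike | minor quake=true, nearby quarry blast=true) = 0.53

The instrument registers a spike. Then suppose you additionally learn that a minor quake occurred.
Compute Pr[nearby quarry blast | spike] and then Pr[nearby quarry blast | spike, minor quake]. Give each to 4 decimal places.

Pr[nearby quarry blast | spike] ≈ 0.1747; Pr[nearby quarry blast | spike, minor quake] ≈ 0.0945

P(spike) = 0.02×0.673×0.939 + 0.33×0.673×0.061 + 0.33×0.327×0.939 + 0.53×0.327×0.061 = 0.012639 + 0.013547 + 0.101327 + 0.010572 = 0.138085
Restricting to configurations with nearby quarry blast present: 0.013547 + 0.010572 = 0.024119.
P(nearby quarry blast | spike) = 0.024119 / 0.138085 ≈ 0.1747

Now also conditioning on minor quake=true:
P(spike | minor quake) = 0.33*0.939 + 0.53*0.061 = 0.309870 + 0.032330 = 0.342200
Restricting to configurations with nearby quarry blast present: 0.53*0.061 = 0.032330.
So P(nearby quarry blast | spike, minor quake) = 0.032330/0.342200 ≈ 0.0945.
Conditioning on minor quake lowers the posterior on nearby quarry blast: the classic explaining-away effect in a common-effect structure.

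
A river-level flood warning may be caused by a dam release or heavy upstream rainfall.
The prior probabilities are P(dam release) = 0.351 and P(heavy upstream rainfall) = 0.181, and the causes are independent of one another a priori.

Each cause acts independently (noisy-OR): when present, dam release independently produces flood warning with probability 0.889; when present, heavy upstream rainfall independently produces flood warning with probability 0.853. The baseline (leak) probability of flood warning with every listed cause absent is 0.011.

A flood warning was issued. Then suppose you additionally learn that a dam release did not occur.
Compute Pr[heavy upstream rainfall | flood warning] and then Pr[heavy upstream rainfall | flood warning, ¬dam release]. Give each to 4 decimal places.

Under noisy-OR, P(flood warning | causes) = 1 − (1−0.011)·∏(1−qᵢ) over the active causes.
P(flood warning) = 0.011·0.649·0.819 + 0.854617·0.649·0.181 + 0.890221·0.351·0.819 + 0.983862·0.351·0.181 = 0.005847 + 0.100391 + 0.255911 + 0.062506 = 0.424655
Of this, 0.162897 comes from 0.100391 + 0.062506 (the heavy upstream rainfall=true cases).
So P(heavy upstream rainfall | flood warning) = 0.162897/0.424655 ≈ 0.3836.

Now also conditioning on dam release≠true:
For the numerator, keep only heavy upstream rainfall=true terms: 0.854617×0.181 = 0.154686
Denominator P(flood warning | ¬dam release): 0.011×0.819 + 0.854617×0.181 = 0.163695
P(heavy upstream rainfall | flood warning, ¬dam release) = 0.154686/0.163695 ≈ 0.9450

Pr[heavy upstream rainfall | flood warning] ≈ 0.3836; Pr[heavy upstream rainfall | flood warning, ¬dam release] ≈ 0.9450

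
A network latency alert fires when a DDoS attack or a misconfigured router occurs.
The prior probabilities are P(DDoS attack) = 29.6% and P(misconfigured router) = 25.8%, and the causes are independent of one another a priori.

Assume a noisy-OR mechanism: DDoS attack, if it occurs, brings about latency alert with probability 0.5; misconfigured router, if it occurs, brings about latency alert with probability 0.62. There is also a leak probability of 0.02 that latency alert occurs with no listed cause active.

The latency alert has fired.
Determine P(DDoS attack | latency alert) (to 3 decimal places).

Under noisy-OR, P(latency alert | causes) = 1 − (1−0.02)·∏(1−qᵢ) over the active causes.
Numerator (weight on configurations with DDoS attack): 0.112012 + 0.062148 = 0.174160
Normalizer over all consistent configurations: 0.02×0.704×0.742 + 0.6276×0.704×0.258 + 0.51×0.296×0.742 + 0.8138×0.296×0.258 = 0.298599
Posterior = 0.174160 / 0.298599 ≈ 0.583

P(DDoS attack | latency alert) ≈ 0.583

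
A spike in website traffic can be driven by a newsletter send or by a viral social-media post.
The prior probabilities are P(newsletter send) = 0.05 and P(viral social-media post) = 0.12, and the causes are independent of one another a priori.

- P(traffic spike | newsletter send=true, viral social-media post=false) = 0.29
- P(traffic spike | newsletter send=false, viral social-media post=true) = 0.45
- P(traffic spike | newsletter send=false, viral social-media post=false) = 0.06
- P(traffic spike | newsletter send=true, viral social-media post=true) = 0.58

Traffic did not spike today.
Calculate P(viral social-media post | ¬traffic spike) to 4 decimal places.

Sum P(¬traffic spike|·) weighted by the priors over the 4 (newsletter send, viral social-media post) configurations:
  P(¬traffic spike) = 0.94*0.95*0.88 + 0.55*0.95*0.12 + 0.71*0.05*0.88 + 0.42*0.05*0.12
        = 0.785840 + 0.062700 + 0.031240 + 0.002520 = 0.882300
The terms with viral social-media post present sum to 0.065220, so
  P(viral social-media post | ¬traffic spike) = 0.065220 / 0.882300 ≈ 0.0739

P(viral social-media post | ¬traffic spike) ≈ 0.0739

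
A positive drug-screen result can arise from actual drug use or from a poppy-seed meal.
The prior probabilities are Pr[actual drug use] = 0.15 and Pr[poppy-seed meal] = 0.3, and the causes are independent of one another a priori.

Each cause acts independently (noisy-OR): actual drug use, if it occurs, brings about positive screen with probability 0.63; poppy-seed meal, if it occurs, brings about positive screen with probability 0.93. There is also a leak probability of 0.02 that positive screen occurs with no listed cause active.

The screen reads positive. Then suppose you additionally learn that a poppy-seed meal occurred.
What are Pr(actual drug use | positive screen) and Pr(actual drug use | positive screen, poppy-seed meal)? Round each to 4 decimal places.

Under noisy-OR, P(positive screen | causes) = 1 − (1−0.02)·∏(1−qᵢ) over the active causes.
P(positive screen) = 0.02×0.85×0.7 + 0.9314×0.85×0.3 + 0.6374×0.15×0.7 + 0.974618×0.15×0.3 = 0.011900 + 0.237507 + 0.066927 + 0.043858 = 0.360192
The actual drug use-present share is 0.066927 + 0.043858 = 0.110785.
So P(actual drug use | positive screen) = 0.110785/0.360192 ≈ 0.3076.

Now condition on the additional information:
Weight on actual drug use=true, given the evidence: 0.974618*0.15 = 0.146193
Normalizer over all consistent configurations: 0.9314*0.85 + 0.974618*0.15 = 0.937883
P(actual drug use | positive screen, poppy-seed meal) = 0.146193/0.937883 ≈ 0.1559
This is intercausal reasoning (explaining away): once poppy-seed meal accounts for the positive screen, actual drug use becomes less likely.

Pr(actual drug use | positive screen) ≈ 0.3076; Pr(actual drug use | positive screen, poppy-seed meal) ≈ 0.1559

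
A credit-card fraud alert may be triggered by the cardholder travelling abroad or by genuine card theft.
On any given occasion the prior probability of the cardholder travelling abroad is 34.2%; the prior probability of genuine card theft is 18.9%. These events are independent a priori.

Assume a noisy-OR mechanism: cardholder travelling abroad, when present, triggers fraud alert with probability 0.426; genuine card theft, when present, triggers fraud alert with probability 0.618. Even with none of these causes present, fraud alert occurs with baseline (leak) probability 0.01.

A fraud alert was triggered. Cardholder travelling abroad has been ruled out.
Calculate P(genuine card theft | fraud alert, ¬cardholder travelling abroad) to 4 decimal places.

P(genuine card theft | fraud alert, ¬cardholder travelling abroad) ≈ 0.9354

Under noisy-OR, P(fraud alert | causes) = 1 − (1−0.01)·∏(1−qᵢ) over the active causes.
P(fraud alert | ¬cardholder travelling abroad) = 0.01·0.811 + 0.62182·0.189 = 0.008110 + 0.117524 = 0.125634
The genuine card theft-present share is 0.62182·0.189 = 0.117524.
Hence the posterior is 0.117524/0.125634 ≈ 0.9354.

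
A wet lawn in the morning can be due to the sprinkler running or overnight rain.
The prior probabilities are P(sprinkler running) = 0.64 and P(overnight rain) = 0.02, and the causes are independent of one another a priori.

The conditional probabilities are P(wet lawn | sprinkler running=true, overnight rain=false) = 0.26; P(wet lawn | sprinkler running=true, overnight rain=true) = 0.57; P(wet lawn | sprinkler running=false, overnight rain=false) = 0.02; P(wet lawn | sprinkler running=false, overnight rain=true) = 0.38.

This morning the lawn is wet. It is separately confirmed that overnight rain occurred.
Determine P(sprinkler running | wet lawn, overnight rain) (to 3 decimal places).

Enumerate both values of sprinkler running and weight by the priors:
  P(wet lawn | overnight rain) = 0.38*0.36 + 0.57*0.64
        = 0.136800 + 0.364800 = 0.501600
Keeping only the sprinkler running-present terms gives 0.364800, so
  P(sprinkler running | wet lawn, overnight rain) = 0.364800 / 0.501600 ≈ 0.727

P(sprinkler running | wet lawn, overnight rain) ≈ 0.727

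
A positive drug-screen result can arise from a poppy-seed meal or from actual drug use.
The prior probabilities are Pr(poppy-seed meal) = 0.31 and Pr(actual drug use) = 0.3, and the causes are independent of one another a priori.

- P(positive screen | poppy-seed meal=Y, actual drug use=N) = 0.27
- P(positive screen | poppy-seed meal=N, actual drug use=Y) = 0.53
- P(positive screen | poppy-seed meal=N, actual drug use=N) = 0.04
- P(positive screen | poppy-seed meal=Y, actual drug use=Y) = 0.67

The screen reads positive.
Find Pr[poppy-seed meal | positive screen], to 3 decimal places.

Pr[poppy-seed meal | positive screen] ≈ 0.484

P(positive screen) = 0.04*0.69*0.7 + 0.53*0.69*0.3 + 0.27*0.31*0.7 + 0.67*0.31*0.3 = 0.019320 + 0.109710 + 0.058590 + 0.062310 = 0.249930
The poppy-seed meal-present share is 0.058590 + 0.062310 = 0.120900.
P(poppy-seed meal | positive screen) = 0.120900 / 0.249930 ≈ 0.484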